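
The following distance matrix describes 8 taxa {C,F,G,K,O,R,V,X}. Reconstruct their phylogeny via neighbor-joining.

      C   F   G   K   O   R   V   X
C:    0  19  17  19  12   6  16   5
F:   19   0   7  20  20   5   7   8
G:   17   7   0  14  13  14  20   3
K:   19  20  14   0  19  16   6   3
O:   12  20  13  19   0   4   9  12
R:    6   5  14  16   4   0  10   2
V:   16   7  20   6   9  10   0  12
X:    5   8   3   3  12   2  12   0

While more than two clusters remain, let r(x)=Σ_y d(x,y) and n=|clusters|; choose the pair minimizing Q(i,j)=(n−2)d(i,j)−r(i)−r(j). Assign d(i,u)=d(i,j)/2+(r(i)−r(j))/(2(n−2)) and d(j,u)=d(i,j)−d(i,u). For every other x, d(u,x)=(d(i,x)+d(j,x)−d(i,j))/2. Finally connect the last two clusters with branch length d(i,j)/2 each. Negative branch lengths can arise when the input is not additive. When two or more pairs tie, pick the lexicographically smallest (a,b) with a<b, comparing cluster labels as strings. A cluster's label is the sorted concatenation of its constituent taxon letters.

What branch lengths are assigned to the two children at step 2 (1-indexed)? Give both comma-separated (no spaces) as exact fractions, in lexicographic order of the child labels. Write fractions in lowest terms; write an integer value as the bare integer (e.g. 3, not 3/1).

1. join K+V (d=6, Q=-141) ⇒ KV; edges |K|=53/12, |V|=19/12
  updated: d(C,KV)=29/2, d(F,KV)=21/2, d(G,KV)=14, d(KV,O)=11, d(KV,R)=10, d(KV,X)=9/2
2. join F+G (d=7, Q=-205/2) ⇒ FG; edges |F|=73/20, |G|=67/20
  updated: d(C,FG)=29/2, d(FG,KV)=35/4, d(FG,O)=13, d(FG,R)=6, d(FG,X)=2
3. join O+R (d=4, Q=-64) ⇒ OR; edges |O|=5, |R|=-1
  updated: d(C,OR)=7, d(FG,OR)=15/2, d(KV,OR)=17/2, d(OR,X)=5
4. join C+OR (d=7, Q=-48) ⇒ COR; edges |C|=17/3, |OR|=4/3
  updated: d(COR,FG)=15/2, d(COR,KV)=8, d(COR,X)=3/2
5. join COR+KV (d=8, Q=-89/4) ⇒ CKORV; edges |COR|=47/16, |KV|=81/16
  updated: d(CKORV,FG)=33/8, d(CKORV,X)=-1
6. join CKORV+FG (d=33/8, Q=-41/8) ⇒ CFGKORV; edges |CKORV|=9/16, |FG|=57/16
  updated: d(CFGKORV,X)=-25/16
7. join CFGKORV+X (d=-25/16) ⇒ CFGKORVX; edges |CFGKORV|=-25/32, |X|=-25/32
final tree: ((((C:17/3,(O:5,R:-1):4/3):47/16,(K:53/12,V:19/12):81/16):9/16,(F:73/20,G:67/20):57/16):-25/32,X:-25/32)
total length: 553/16

73/20,67/20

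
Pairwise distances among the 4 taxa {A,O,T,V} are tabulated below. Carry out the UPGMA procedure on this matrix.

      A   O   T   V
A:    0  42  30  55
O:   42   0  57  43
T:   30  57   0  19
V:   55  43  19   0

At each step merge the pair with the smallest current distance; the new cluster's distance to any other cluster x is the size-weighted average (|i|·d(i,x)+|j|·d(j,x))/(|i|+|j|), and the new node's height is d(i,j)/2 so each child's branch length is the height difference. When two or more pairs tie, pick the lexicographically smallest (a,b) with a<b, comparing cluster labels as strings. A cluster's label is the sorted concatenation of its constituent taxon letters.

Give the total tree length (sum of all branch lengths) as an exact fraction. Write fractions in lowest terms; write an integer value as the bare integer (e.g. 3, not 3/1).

step 1: merge (T,V) at d=19; branch lengths T→19/2, V→19/2; new cluster TV
  updated: d(A,TV)=85/2, d(O,TV)=50
step 2: merge (A,O) at d=42; branch lengths A→21, O→21; new cluster AO
  updated: d(AO,TV)=185/4
step 3: merge (AO,TV) at d=185/4; branch lengths AO→17/8, TV→109/8; new cluster AOTV
final tree: ((A:21,O:21):17/8,(T:19/2,V:19/2):109/8)
total length: 307/4

307/4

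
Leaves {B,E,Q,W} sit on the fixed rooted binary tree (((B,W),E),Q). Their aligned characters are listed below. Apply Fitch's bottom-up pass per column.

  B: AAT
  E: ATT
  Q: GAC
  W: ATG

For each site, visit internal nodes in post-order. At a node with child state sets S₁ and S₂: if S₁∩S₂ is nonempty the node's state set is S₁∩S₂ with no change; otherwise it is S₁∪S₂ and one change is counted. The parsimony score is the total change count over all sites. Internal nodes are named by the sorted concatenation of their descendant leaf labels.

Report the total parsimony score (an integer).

5

[col 0] BW: children B:{A}, W:{A} ∩→ {A}; cost 0
[col 0] BEW: children BW:{A}, E:{A} ∩→ {A}; cost 0
[col 0] BEQW: children BEW:{A}, Q:{G} ∪→ {A,G}; cost 1
[col 1] BW: children B:{A}, W:{T} ∪→ {A,T}; cost 1
[col 1] BEW: children BW:{A,T}, E:{T} ∩→ {T}; cost 0
[col 1] BEQW: children BEW:{T}, Q:{A} ∪→ {A,T}; cost 1
[col 2] BW: children B:{T}, W:{G} ∪→ {G,T}; cost 1
[col 2] BEW: children BW:{G,T}, E:{T} ∩→ {T}; cost 0
[col 2] BEQW: children BEW:{T}, Q:{C} ∪→ {C,T}; cost 1
per-site changes: [1, 2, 2]; total = 5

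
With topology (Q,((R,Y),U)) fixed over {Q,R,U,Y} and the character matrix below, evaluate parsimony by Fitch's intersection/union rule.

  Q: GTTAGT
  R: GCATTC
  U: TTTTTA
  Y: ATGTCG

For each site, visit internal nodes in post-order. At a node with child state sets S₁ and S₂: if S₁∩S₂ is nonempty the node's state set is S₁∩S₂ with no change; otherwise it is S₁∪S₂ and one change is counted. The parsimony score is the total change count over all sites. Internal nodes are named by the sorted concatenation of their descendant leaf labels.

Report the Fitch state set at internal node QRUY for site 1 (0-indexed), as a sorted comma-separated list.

T

[col 0] RY: children R:{G}, Y:{A} ∪→ {A,G}; cost 1
[col 0] RUY: children RY:{A,G}, U:{T} ∪→ {A,G,T}; cost 1
[col 0] QRUY: children Q:{G}, RUY:{A,G,T} ∩→ {G}; cost 0
[col 1] RY: children R:{C}, Y:{T} ∪→ {C,T}; cost 1
[col 1] RUY: children RY:{C,T}, U:{T} ∩→ {T}; cost 0
[col 1] QRUY: children Q:{T}, RUY:{T} ∩→ {T}; cost 0
[col 2] RY: children R:{A}, Y:{G} ∪→ {A,G}; cost 1
[col 2] RUY: children RY:{A,G}, U:{T} ∪→ {A,G,T}; cost 1
[col 2] QRUY: children Q:{T}, RUY:{A,G,T} ∩→ {T}; cost 0
[col 3] RY: children R:{T}, Y:{T} ∩→ {T}; cost 0
[col 3] RUY: children RY:{T}, U:{T} ∩→ {T}; cost 0
[col 3] QRUY: children Q:{A}, RUY:{T} ∪→ {A,T}; cost 1
[col 4] RY: children R:{T}, Y:{C} ∪→ {C,T}; cost 1
[col 4] RUY: children RY:{C,T}, U:{T} ∩→ {T}; cost 0
[col 4] QRUY: children Q:{G}, RUY:{T} ∪→ {G,T}; cost 1
[col 5] RY: children R:{C}, Y:{G} ∪→ {C,G}; cost 1
[col 5] RUY: children RY:{C,G}, U:{A} ∪→ {A,C,G}; cost 1
[col 5] QRUY: children Q:{T}, RUY:{A,C,G} ∪→ {A,C,G,T}; cost 1
per-site changes: [2, 1, 2, 1, 2, 3]; total = 11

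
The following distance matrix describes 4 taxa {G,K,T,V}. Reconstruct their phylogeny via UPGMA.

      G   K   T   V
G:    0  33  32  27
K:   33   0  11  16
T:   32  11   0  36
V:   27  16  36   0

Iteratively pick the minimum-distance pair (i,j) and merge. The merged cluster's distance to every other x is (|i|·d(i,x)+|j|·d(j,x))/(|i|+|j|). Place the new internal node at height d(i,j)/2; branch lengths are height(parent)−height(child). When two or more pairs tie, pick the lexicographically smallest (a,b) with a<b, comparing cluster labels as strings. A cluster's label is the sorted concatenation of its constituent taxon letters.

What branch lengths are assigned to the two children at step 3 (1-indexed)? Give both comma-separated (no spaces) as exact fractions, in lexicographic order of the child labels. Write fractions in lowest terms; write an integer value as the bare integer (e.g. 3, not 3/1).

iteration 1: select K,T (d=11); attach at lengths (11/2, 11/2); label the merged cluster KT
  updated: d(G,KT)=65/2, d(KT,V)=26
iteration 2: select KT,V (d=26); attach at lengths (15/2, 13); label the merged cluster KTV
  updated: d(G,KTV)=92/3
iteration 3: select G,KTV (d=92/3); attach at lengths (46/3, 7/3); label the merged cluster GKTV
final tree: (G:46/3,((K:11/2,T:11/2):15/2,V:13):7/3)
total length: 295/6

46/3,7/3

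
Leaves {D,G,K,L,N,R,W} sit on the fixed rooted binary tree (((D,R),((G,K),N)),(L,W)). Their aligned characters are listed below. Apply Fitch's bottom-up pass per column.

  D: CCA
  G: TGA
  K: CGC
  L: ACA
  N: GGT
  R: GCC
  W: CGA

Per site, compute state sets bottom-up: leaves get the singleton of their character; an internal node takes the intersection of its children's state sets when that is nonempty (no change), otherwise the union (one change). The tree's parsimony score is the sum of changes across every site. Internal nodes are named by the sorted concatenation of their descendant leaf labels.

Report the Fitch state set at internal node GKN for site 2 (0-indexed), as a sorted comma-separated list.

[col 0] DR: children D:{C}, R:{G} ∪→ {C,G}; cost 1
[col 0] GK: children G:{T}, K:{C} ∪→ {C,T}; cost 1
[col 0] GKN: children GK:{C,T}, N:{G} ∪→ {C,G,T}; cost 1
[col 0] DGKNR: children DR:{C,G}, GKN:{C,G,T} ∩→ {C,G}; cost 0
[col 0] LW: children L:{A}, W:{C} ∪→ {A,C}; cost 1
[col 0] DGKLNRW: children DGKNR:{C,G}, LW:{A,C} ∩→ {C}; cost 0
[col 1] DR: children D:{C}, R:{C} ∩→ {C}; cost 0
[col 1] GK: children G:{G}, K:{G} ∩→ {G}; cost 0
[col 1] GKN: children GK:{G}, N:{G} ∩→ {G}; cost 0
[col 1] DGKNR: children DR:{C}, GKN:{G} ∪→ {C,G}; cost 1
[col 1] LW: children L:{C}, W:{G} ∪→ {C,G}; cost 1
[col 1] DGKLNRW: children DGKNR:{C,G}, LW:{C,G} ∩→ {C,G}; cost 0
[col 2] DR: children D:{A}, R:{C} ∪→ {A,C}; cost 1
[col 2] GK: children G:{A}, K:{C} ∪→ {A,C}; cost 1
[col 2] GKN: children GK:{A,C}, N:{T} ∪→ {A,C,T}; cost 1
[col 2] DGKNR: children DR:{A,C}, GKN:{A,C,T} ∩→ {A,C}; cost 0
[col 2] LW: children L:{A}, W:{A} ∩→ {A}; cost 0
[col 2] DGKLNRW: children DGKNR:{A,C}, LW:{A} ∩→ {A}; cost 0
per-site changes: [4, 2, 3]; total = 9

A,C,T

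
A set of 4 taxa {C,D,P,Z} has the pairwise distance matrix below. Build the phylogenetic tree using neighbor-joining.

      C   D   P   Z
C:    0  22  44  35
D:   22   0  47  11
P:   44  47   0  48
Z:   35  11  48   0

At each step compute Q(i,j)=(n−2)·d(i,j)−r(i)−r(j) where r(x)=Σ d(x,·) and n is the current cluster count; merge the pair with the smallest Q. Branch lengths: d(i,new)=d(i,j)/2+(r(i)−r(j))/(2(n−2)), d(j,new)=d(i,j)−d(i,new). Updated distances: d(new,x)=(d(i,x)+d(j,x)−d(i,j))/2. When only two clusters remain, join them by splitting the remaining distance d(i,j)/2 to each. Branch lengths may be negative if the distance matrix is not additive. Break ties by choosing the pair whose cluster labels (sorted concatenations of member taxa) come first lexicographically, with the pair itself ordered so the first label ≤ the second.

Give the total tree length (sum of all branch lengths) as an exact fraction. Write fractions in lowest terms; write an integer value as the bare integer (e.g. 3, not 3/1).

131/2

iteration 1: select C,P (d=44, Q=-152); attach at lengths (25/2, 63/2); label the merged cluster CP
  updated: d(CP,D)=25/2, d(CP,Z)=39/2
iteration 2: select CP,D (d=25/2, Q=-43); attach at lengths (21/2, 2); label the merged cluster CDP
  updated: d(CDP,Z)=9
iteration 3: select CDP,Z (d=9); attach at lengths (9/2, 9/2); label the merged cluster CDPZ
final tree: (((C:25/2,P:63/2):21/2,D:2):9/2,Z:9/2)
total length: 131/2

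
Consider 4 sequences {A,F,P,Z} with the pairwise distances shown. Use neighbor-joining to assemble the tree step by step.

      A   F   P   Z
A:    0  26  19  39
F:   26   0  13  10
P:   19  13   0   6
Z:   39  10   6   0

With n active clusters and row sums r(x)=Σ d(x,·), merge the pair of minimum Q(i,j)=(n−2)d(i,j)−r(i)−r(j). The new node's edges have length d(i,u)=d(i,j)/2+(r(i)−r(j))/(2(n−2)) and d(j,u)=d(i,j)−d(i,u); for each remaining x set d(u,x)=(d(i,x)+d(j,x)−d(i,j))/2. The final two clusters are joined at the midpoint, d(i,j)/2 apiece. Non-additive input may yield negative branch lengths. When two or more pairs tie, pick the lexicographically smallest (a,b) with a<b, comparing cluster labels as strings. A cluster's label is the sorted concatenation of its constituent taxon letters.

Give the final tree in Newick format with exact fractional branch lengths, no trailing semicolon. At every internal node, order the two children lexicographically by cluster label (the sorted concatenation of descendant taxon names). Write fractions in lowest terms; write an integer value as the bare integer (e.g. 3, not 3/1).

(((A:21,P:-2):13/2,F:7/2):13/4,Z:13/4)

step 1: merge (A,P) at d=19, Q=-84; branch lengths A→21, P→-2; new cluster AP
  updated: d(AP,F)=10, d(AP,Z)=13
step 2: merge (AP,F) at d=10, Q=-33; branch lengths AP→13/2, F→7/2; new cluster AFP
  updated: d(AFP,Z)=13/2
step 3: merge (AFP,Z) at d=13/2; branch lengths AFP→13/4, Z→13/4; new cluster AFPZ
final tree: (((A:21,P:-2):13/2,F:7/2):13/4,Z:13/4)
total length: 71/2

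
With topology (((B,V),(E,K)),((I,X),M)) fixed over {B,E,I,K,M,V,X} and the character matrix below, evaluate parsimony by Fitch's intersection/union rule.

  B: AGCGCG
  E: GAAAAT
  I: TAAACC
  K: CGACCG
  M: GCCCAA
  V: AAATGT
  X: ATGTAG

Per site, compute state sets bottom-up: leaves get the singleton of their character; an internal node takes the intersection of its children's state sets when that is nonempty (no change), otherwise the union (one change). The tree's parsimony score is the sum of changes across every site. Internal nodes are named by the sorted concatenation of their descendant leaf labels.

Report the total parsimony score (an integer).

[col 0] BV: children B:{A}, V:{A} ∩→ {A}; cost 0
[col 0] EK: children E:{G}, K:{C} ∪→ {C,G}; cost 1
[col 0] BEKV: children BV:{A}, EK:{C,G} ∪→ {A,C,G}; cost 1
[col 0] IX: children I:{T}, X:{A} ∪→ {A,T}; cost 1
[col 0] IMX: children IX:{A,T}, M:{G} ∪→ {A,G,T}; cost 1
[col 0] BEIKMVX: children BEKV:{A,C,G}, IMX:{A,G,T} ∩→ {A,G}; cost 0
[col 1] BV: children B:{G}, V:{A} ∪→ {A,G}; cost 1
[col 1] EK: children E:{A}, K:{G} ∪→ {A,G}; cost 1
[col 1] BEKV: children BV:{A,G}, EK:{A,G} ∩→ {A,G}; cost 0
[col 1] IX: children I:{A}, X:{T} ∪→ {A,T}; cost 1
[col 1] IMX: children IX:{A,T}, M:{C} ∪→ {A,C,T}; cost 1
[col 1] BEIKMVX: children BEKV:{A,G}, IMX:{A,C,T} ∩→ {A}; cost 0
[col 2] BV: children B:{C}, V:{A} ∪→ {A,C}; cost 1
[col 2] EK: children E:{A}, K:{A} ∩→ {A}; cost 0
[col 2] BEKV: children BV:{A,C}, EK:{A} ∩→ {A}; cost 0
[col 2] IX: children I:{A}, X:{G} ∪→ {A,G}; cost 1
[col 2] IMX: children IX:{A,G}, M:{C} ∪→ {A,C,G}; cost 1
[col 2] BEIKMVX: children BEKV:{A}, IMX:{A,C,G} ∩→ {A}; cost 0
[col 3] BV: children B:{G}, V:{T} ∪→ {G,T}; cost 1
[col 3] EK: children E:{A}, K:{C} ∪→ {A,C}; cost 1
[col 3] BEKV: children BV:{G,T}, EK:{A,C} ∪→ {A,C,G,T}; cost 1
[col 3] IX: children I:{A}, X:{T} ∪→ {A,T}; cost 1
[col 3] IMX: children IX:{A,T}, M:{C} ∪→ {A,C,T}; cost 1
[col 3] BEIKMVX: children BEKV:{A,C,G,T}, IMX:{A,C,T} ∩→ {A,C,T}; cost 0
[col 4] BV: children B:{C}, V:{G} ∪→ {C,G}; cost 1
[col 4] EK: children E:{A}, K:{C} ∪→ {A,C}; cost 1
[col 4] BEKV: children BV:{C,G}, EK:{A,C} ∩→ {C}; cost 0
[col 4] IX: children I:{C}, X:{A} ∪→ {A,C}; cost 1
[col 4] IMX: children IX:{A,C}, M:{A} ∩→ {A}; cost 0
[col 4] BEIKMVX: children BEKV:{C}, IMX:{A} ∪→ {A,C}; cost 1
[col 5] BV: children B:{G}, V:{T} ∪→ {G,T}; cost 1
[col 5] EK: children E:{T}, K:{G} ∪→ {G,T}; cost 1
[col 5] BEKV: children BV:{G,T}, EK:{G,T} ∩→ {G,T}; cost 0
[col 5] IX: children I:{C}, X:{G} ∪→ {C,G}; cost 1
[col 5] IMX: children IX:{C,G}, M:{A} ∪→ {A,C,G}; cost 1
[col 5] BEIKMVX: children BEKV:{G,T}, IMX:{A,C,G} ∩→ {G}; cost 0
per-site changes: [4, 4, 3, 5, 4, 4]; total = 24

24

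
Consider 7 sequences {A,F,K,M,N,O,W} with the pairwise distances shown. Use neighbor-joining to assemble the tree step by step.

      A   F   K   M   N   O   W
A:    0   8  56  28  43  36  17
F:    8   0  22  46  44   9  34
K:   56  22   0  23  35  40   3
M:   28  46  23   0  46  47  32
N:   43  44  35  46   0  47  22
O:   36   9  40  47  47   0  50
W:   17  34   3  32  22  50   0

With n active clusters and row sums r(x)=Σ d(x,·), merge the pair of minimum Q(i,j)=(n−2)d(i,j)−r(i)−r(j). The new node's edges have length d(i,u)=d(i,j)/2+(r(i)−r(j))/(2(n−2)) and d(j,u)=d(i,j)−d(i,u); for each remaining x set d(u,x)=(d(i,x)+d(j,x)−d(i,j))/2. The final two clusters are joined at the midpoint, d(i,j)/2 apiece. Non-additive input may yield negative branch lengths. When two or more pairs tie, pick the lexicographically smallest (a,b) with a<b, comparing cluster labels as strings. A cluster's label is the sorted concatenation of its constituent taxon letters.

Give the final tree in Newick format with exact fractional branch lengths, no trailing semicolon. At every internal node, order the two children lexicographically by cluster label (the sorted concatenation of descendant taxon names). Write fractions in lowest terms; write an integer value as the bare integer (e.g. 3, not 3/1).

iteration 1: select F,O (d=9, Q=-347); attach at lengths (-21/10, 111/10); label the merged cluster FO
  updated: d(A,FO)=35/2, d(FO,K)=53/2, d(FO,M)=42, d(FO,N)=41, d(FO,W)=75/2
iteration 2: select A,FO (d=35/2, Q=-256); attach at lengths (67/8, 73/8); label the merged cluster AFO
  updated: d(AFO,K)=65/2, d(AFO,M)=105/4, d(AFO,N)=133/4, d(AFO,W)=37/2
iteration 3: select K,W (d=3, Q=-160); attach at lengths (9/2, -3/2); label the merged cluster KW
  updated: d(AFO,KW)=24, d(KW,M)=26, d(KW,N)=27
iteration 4: select AFO,M (d=105/4, Q=-517/4); attach at lengths (151/16, 269/16); label the merged cluster AFMO
  updated: d(AFMO,KW)=95/8, d(AFMO,N)=53/2
iteration 5: select AFMO,KW (d=95/8, Q=-523/8); attach at lengths (91/16, 99/16); label the merged cluster AFKMOW
  updated: d(AFKMOW,N)=333/16
iteration 6: select AFKMOW,N (d=333/16); attach at lengths (333/32, 333/32); label the merged cluster AFKMNOW
final tree: ((((A:67/8,(F:-21/10,O:111/10):73/8):151/16,M:269/16):91/16,(K:9/2,W:-3/2):99/16):333/32,N:333/32)
total length: 1415/16

((((A:67/8,(F:-21/10,O:111/10):73/8):151/16,M:269/16):91/16,(K:9/2,W:-3/2):99/16):333/32,N:333/32)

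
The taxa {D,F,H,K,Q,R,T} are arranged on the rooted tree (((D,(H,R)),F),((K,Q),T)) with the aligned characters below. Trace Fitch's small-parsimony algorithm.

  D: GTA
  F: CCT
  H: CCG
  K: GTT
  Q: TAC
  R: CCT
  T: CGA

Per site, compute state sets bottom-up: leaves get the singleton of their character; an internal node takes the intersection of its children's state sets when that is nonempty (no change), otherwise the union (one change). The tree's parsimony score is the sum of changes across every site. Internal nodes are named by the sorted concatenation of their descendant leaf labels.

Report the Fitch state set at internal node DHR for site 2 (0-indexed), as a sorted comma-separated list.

[col 0] HR: children H:{C}, R:{C} ∩→ {C}; cost 0
[col 0] DHR: children D:{G}, HR:{C} ∪→ {C,G}; cost 1
[col 0] DFHR: children DHR:{C,G}, F:{C} ∩→ {C}; cost 0
[col 0] KQ: children K:{G}, Q:{T} ∪→ {G,T}; cost 1
[col 0] KQT: children KQ:{G,T}, T:{C} ∪→ {C,G,T}; cost 1
[col 0] DFHKQRT: children DFHR:{C}, KQT:{C,G,T} ∩→ {C}; cost 0
[col 1] HR: children H:{C}, R:{C} ∩→ {C}; cost 0
[col 1] DHR: children D:{T}, HR:{C} ∪→ {C,T}; cost 1
[col 1] DFHR: children DHR:{C,T}, F:{C} ∩→ {C}; cost 0
[col 1] KQ: children K:{T}, Q:{A} ∪→ {A,T}; cost 1
[col 1] KQT: children KQ:{A,T}, T:{G} ∪→ {A,G,T}; cost 1
[col 1] DFHKQRT: children DFHR:{C}, KQT:{A,G,T} ∪→ {A,C,G,T}; cost 1
[col 2] HR: children H:{G}, R:{T} ∪→ {G,T}; cost 1
[col 2] DHR: children D:{A}, HR:{G,T} ∪→ {A,G,T}; cost 1
[col 2] DFHR: children DHR:{A,G,T}, F:{T} ∩→ {T}; cost 0
[col 2] KQ: children K:{T}, Q:{C} ∪→ {C,T}; cost 1
[col 2] KQT: children KQ:{C,T}, T:{A} ∪→ {A,C,T}; cost 1
[col 2] DFHKQRT: children DFHR:{T}, KQT:{A,C,T} ∩→ {T}; cost 0
per-site changes: [3, 4, 4]; total = 11

A,G,T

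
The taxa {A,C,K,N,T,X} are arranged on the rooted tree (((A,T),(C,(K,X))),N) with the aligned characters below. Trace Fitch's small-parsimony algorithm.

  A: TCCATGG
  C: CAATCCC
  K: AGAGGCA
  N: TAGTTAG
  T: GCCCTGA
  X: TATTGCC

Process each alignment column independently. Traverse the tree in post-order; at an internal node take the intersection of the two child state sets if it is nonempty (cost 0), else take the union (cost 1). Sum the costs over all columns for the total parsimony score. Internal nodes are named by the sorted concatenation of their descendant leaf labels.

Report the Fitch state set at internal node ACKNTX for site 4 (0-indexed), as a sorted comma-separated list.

site 0, node AT: A={T} ∪ T={G} → {G,T} (+1)
site 0, node KX: K={A} ∪ X={T} → {A,T} (+1)
site 0, node CKX: C={C} ∪ KX={A,T} → {A,C,T} (+1)
site 0, node ACKTX: AT={G,T} ∩ CKX={A,C,T} → {T} (+0)
site 0, node ACKNTX: ACKTX={T} ∩ N={T} → {T} (+0)
site 1, node AT: A={C} ∩ T={C} → {C} (+0)
site 1, node KX: K={G} ∪ X={A} → {A,G} (+1)
site 1, node CKX: C={A} ∩ KX={A,G} → {A} (+0)
site 1, node ACKTX: AT={C} ∪ CKX={A} → {A,C} (+1)
site 1, node ACKNTX: ACKTX={A,C} ∩ N={A} → {A} (+0)
site 2, node AT: A={C} ∩ T={C} → {C} (+0)
site 2, node KX: K={A} ∪ X={T} → {A,T} (+1)
site 2, node CKX: C={A} ∩ KX={A,T} → {A} (+0)
site 2, node ACKTX: AT={C} ∪ CKX={A} → {A,C} (+1)
site 2, node ACKNTX: ACKTX={A,C} ∪ N={G} → {A,C,G} (+1)
site 3, node AT: A={A} ∪ T={C} → {A,C} (+1)
site 3, node KX: K={G} ∪ X={T} → {G,T} (+1)
site 3, node CKX: C={T} ∩ KX={G,T} → {T} (+0)
site 3, node ACKTX: AT={A,C} ∪ CKX={T} → {A,C,T} (+1)
site 3, node ACKNTX: ACKTX={A,C,T} ∩ N={T} → {T} (+0)
site 4, node AT: A={T} ∩ T={T} → {T} (+0)
site 4, node KX: K={G} ∩ X={G} → {G} (+0)
site 4, node CKX: C={C} ∪ KX={G} → {C,G} (+1)
site 4, node ACKTX: AT={T} ∪ CKX={C,G} → {C,G,T} (+1)
site 4, node ACKNTX: ACKTX={C,G,T} ∩ N={T} → {T} (+0)
site 5, node AT: A={G} ∩ T={G} → {G} (+0)
site 5, node KX: K={C} ∩ X={C} → {C} (+0)
site 5, node CKX: C={C} ∩ KX={C} → {C} (+0)
site 5, node ACKTX: AT={G} ∪ CKX={C} → {C,G} (+1)
site 5, node ACKNTX: ACKTX={C,G} ∪ N={A} → {A,C,G} (+1)
site 6, node AT: A={G} ∪ T={A} → {A,G} (+1)
site 6, node KX: K={A} ∪ X={C} → {A,C} (+1)
site 6, node CKX: C={C} ∩ KX={A,C} → {C} (+0)
site 6, node ACKTX: AT={A,G} ∪ CKX={C} → {A,C,G} (+1)
site 6, node ACKNTX: ACKTX={A,C,G} ∩ N={G} → {G} (+0)
per-site changes: [3, 2, 3, 3, 2, 2, 3]; total = 18

T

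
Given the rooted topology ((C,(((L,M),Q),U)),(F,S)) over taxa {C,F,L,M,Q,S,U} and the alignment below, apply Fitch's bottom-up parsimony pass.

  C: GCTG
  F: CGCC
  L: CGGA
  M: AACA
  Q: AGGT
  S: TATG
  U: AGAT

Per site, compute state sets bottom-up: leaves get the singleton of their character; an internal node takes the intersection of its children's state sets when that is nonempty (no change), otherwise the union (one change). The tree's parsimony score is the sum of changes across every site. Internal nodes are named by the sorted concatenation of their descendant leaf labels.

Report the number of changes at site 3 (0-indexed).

3

LM@0: {C} ∪ {A} = {A,C} (union, +1)
LMQ@0: {A,C} ∩ {A} = {A} (intersection, +0)
LMQU@0: {A} ∩ {A} = {A} (intersection, +0)
CLMQU@0: {G} ∪ {A} = {A,G} (union, +1)
FS@0: {C} ∪ {T} = {C,T} (union, +1)
CFLMQSU@0: {A,G} ∪ {C,T} = {A,C,G,T} (union, +1)
LM@1: {G} ∪ {A} = {A,G} (union, +1)
LMQ@1: {A,G} ∩ {G} = {G} (intersection, +0)
LMQU@1: {G} ∩ {G} = {G} (intersection, +0)
CLMQU@1: {C} ∪ {G} = {C,G} (union, +1)
FS@1: {G} ∪ {A} = {A,G} (union, +1)
CFLMQSU@1: {C,G} ∩ {A,G} = {G} (intersection, +0)
LM@2: {G} ∪ {C} = {C,G} (union, +1)
LMQ@2: {C,G} ∩ {G} = {G} (intersection, +0)
LMQU@2: {G} ∪ {A} = {A,G} (union, +1)
CLMQU@2: {T} ∪ {A,G} = {A,G,T} (union, +1)
FS@2: {C} ∪ {T} = {C,T} (union, +1)
CFLMQSU@2: {A,G,T} ∩ {C,T} = {T} (intersection, +0)
LM@3: {A} ∩ {A} = {A} (intersection, +0)
LMQ@3: {A} ∪ {T} = {A,T} (union, +1)
LMQU@3: {A,T} ∩ {T} = {T} (intersection, +0)
CLMQU@3: {G} ∪ {T} = {G,T} (union, +1)
FS@3: {C} ∪ {G} = {C,G} (union, +1)
CFLMQSU@3: {G,T} ∩ {C,G} = {G} (intersection, +0)
per-site changes: [4, 3, 4, 3]; total = 14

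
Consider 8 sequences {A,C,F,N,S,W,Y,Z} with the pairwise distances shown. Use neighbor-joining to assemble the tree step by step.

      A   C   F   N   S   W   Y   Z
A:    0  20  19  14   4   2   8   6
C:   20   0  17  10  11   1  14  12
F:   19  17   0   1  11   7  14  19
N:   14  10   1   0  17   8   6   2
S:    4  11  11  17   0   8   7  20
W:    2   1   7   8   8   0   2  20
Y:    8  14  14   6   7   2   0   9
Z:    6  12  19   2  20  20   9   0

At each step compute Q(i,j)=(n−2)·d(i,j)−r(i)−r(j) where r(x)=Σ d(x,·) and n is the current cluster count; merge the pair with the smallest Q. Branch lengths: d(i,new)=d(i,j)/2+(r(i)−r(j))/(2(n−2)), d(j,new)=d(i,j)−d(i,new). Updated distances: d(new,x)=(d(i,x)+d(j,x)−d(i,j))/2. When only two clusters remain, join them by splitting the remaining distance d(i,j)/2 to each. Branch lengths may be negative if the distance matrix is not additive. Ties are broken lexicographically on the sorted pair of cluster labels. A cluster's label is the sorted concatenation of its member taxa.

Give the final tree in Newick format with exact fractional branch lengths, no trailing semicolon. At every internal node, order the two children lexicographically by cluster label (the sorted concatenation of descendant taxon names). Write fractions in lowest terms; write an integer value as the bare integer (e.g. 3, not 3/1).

((((A:7/8,S:25/8):103/32,(C:18/5,W:-13/5):145/32):27/32,((F:3,N:-2):35/8,Z:45/8):79/32):57/64,Y:57/64)

step 1: merge (F,N) at d=1, Q=-140; branch lengths F→3, N→-2; new cluster FN
  updated: d(A,FN)=16, d(C,FN)=13, d(FN,S)=27/2, d(FN,W)=7, d(FN,Y)=19/2, d(FN,Z)=10
step 2: merge (C,W) at d=1, Q=-106; branch lengths C→18/5, W→-13/5; new cluster CW
  updated: d(A,CW)=21/2, d(CW,FN)=19/2, d(CW,S)=9, d(CW,Y)=15/2, d(CW,Z)=31/2
step 3: merge (A,S) at d=4, Q=-82; branch lengths A→7/8, S→25/8; new cluster AS
  updated: d(AS,CW)=31/4, d(AS,FN)=51/4, d(AS,Y)=11/2, d(AS,Z)=11
step 4: merge (FN,Z) at d=10, Q=-229/4; branch lengths FN→35/8, Z→45/8; new cluster FNZ
  updated: d(AS,FNZ)=55/8, d(CW,FNZ)=15/2, d(FNZ,Y)=17/4
step 5: merge (AS,CW) at d=31/4, Q=-219/8; branch lengths AS→103/32, CW→145/32; new cluster ACSW
  updated: d(ACSW,FNZ)=53/16, d(ACSW,Y)=21/8
step 6: merge (ACSW,FNZ) at d=53/16, Q=-163/16; branch lengths ACSW→27/32, FNZ→79/32; new cluster ACFNSWZ
  updated: d(ACFNSWZ,Y)=57/32
step 7: merge (ACFNSWZ,Y) at d=57/32; branch lengths ACFNSWZ→57/64, Y→57/64; new cluster ACFNSWYZ
final tree: ((((A:7/8,S:25/8):103/32,(C:18/5,W:-13/5):145/32):27/32,((F:3,N:-2):35/8,Z:45/8):79/32):57/64,Y:57/64)
total length: 923/32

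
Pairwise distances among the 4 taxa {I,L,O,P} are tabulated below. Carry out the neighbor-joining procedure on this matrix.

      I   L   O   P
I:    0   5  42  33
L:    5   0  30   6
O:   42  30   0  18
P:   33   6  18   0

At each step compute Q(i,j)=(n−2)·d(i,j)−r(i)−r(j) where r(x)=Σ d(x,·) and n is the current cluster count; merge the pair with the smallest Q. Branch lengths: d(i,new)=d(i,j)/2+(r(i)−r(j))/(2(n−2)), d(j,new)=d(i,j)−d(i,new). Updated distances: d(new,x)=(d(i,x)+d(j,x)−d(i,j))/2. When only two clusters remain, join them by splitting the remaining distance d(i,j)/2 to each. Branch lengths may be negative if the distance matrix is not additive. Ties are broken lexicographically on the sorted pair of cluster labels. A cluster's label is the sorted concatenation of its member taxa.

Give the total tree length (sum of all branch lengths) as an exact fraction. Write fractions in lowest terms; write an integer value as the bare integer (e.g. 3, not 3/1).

iteration 1: select I,L (d=5, Q=-111); attach at lengths (49/4, -29/4); label the merged cluster IL
  updated: d(IL,O)=67/2, d(IL,P)=17
iteration 2: select IL,O (d=67/2, Q=-137/2); attach at lengths (65/4, 69/4); label the merged cluster ILO
  updated: d(ILO,P)=3/4
iteration 3: select ILO,P (d=3/4); attach at lengths (3/8, 3/8); label the merged cluster ILOP
final tree: (((I:49/4,L:-29/4):65/4,O:69/4):3/8,P:3/8)
total length: 157/4

157/4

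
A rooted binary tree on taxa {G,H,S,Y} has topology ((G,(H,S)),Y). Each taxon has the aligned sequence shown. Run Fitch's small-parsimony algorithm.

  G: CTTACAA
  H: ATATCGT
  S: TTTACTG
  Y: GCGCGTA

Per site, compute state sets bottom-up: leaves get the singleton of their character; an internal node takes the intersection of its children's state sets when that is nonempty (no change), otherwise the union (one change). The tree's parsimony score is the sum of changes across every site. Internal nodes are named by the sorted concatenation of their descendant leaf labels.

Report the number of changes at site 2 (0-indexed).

HS@0: {A} ∪ {T} = {A,T} (union, +1)
GHS@0: {C} ∪ {A,T} = {A,C,T} (union, +1)
GHSY@0: {A,C,T} ∪ {G} = {A,C,G,T} (union, +1)
HS@1: {T} ∩ {T} = {T} (intersection, +0)
GHS@1: {T} ∩ {T} = {T} (intersection, +0)
GHSY@1: {T} ∪ {C} = {C,T} (union, +1)
HS@2: {A} ∪ {T} = {A,T} (union, +1)
GHS@2: {T} ∩ {A,T} = {T} (intersection, +0)
GHSY@2: {T} ∪ {G} = {G,T} (union, +1)
HS@3: {T} ∪ {A} = {A,T} (union, +1)
GHS@3: {A} ∩ {A,T} = {A} (intersection, +0)
GHSY@3: {A} ∪ {C} = {A,C} (union, +1)
HS@4: {C} ∩ {C} = {C} (intersection, +0)
GHS@4: {C} ∩ {C} = {C} (intersection, +0)
GHSY@4: {C} ∪ {G} = {C,G} (union, +1)
HS@5: {G} ∪ {T} = {G,T} (union, +1)
GHS@5: {A} ∪ {G,T} = {A,G,T} (union, +1)
GHSY@5: {A,G,T} ∩ {T} = {T} (intersection, +0)
HS@6: {T} ∪ {G} = {G,T} (union, +1)
GHS@6: {A} ∪ {G,T} = {A,G,T} (union, +1)
GHSY@6: {A,G,T} ∩ {A} = {A} (intersection, +0)
per-site changes: [3, 1, 2, 2, 1, 2, 2]; total = 13

2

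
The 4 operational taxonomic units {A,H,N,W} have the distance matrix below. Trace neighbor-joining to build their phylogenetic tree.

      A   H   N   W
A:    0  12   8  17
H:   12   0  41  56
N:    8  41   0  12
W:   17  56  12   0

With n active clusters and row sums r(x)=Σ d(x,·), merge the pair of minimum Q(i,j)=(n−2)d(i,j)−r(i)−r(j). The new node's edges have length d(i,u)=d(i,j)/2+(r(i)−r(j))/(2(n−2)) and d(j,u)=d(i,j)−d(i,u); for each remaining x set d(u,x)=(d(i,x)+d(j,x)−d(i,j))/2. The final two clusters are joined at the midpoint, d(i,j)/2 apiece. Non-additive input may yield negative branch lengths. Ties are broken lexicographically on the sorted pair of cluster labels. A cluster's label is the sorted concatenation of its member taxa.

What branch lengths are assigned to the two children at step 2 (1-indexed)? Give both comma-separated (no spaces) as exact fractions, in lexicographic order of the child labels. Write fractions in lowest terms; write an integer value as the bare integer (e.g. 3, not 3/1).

37/2,0

1. join A+H (d=12, Q=-122) ⇒ AH; edges |A|=-12, |H|=24
  updated: d(AH,N)=37/2, d(AH,W)=61/2
2. join AH+N (d=37/2, Q=-61) ⇒ AHN; edges |AH|=37/2, |N|=0
  updated: d(AHN,W)=12
3. join AHN+W (d=12) ⇒ AHNW; edges |AHN|=6, |W|=6
final tree: (((A:-12,H:24):37/2,N:0):6,W:6)
total length: 85/2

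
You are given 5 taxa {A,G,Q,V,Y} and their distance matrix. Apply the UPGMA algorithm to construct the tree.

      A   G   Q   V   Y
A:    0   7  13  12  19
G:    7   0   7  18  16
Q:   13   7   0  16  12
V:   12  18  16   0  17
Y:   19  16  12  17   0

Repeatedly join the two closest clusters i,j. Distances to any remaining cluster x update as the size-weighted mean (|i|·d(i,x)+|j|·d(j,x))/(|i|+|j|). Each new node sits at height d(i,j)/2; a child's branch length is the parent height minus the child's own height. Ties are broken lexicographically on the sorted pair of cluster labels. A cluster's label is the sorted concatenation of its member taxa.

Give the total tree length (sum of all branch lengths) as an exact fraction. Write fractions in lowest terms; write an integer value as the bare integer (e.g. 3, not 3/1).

iteration 1: select A,G (d=7); attach at lengths (7/2, 7/2); label the merged cluster AG
  updated: d(AG,Q)=10, d(AG,V)=15, d(AG,Y)=35/2
iteration 2: select AG,Q (d=10); attach at lengths (3/2, 5); label the merged cluster AGQ
  updated: d(AGQ,V)=46/3, d(AGQ,Y)=47/3
iteration 3: select AGQ,V (d=46/3); attach at lengths (8/3, 23/3); label the merged cluster AGQV
  updated: d(AGQV,Y)=16
iteration 4: select AGQV,Y (d=16); attach at lengths (1/3, 8); label the merged cluster AGQVY
final tree: ((((A:7/2,G:7/2):3/2,Q:5):8/3,V:23/3):1/3,Y:8)
total length: 193/6

193/6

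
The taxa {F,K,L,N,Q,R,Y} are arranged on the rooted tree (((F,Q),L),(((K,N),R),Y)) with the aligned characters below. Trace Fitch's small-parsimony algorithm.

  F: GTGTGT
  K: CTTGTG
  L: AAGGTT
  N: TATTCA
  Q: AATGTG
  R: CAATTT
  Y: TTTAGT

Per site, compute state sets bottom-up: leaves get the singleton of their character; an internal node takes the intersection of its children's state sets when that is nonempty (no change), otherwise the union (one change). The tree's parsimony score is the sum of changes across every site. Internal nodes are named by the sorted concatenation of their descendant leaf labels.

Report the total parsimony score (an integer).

20

[col 0] FQ: children F:{G}, Q:{A} ∪→ {A,G}; cost 1
[col 0] FLQ: children FQ:{A,G}, L:{A} ∩→ {A}; cost 0
[col 0] KN: children K:{C}, N:{T} ∪→ {C,T}; cost 1
[col 0] KNR: children KN:{C,T}, R:{C} ∩→ {C}; cost 0
[col 0] KNRY: children KNR:{C}, Y:{T} ∪→ {C,T}; cost 1
[col 0] FKLNQRY: children FLQ:{A}, KNRY:{C,T} ∪→ {A,C,T}; cost 1
[col 1] FQ: children F:{T}, Q:{A} ∪→ {A,T}; cost 1
[col 1] FLQ: children FQ:{A,T}, L:{A} ∩→ {A}; cost 0
[col 1] KN: children K:{T}, N:{A} ∪→ {A,T}; cost 1
[col 1] KNR: children KN:{A,T}, R:{A} ∩→ {A}; cost 0
[col 1] KNRY: children KNR:{A}, Y:{T} ∪→ {A,T}; cost 1
[col 1] FKLNQRY: children FLQ:{A}, KNRY:{A,T} ∩→ {A}; cost 0
[col 2] FQ: children F:{G}, Q:{T} ∪→ {G,T}; cost 1
[col 2] FLQ: children FQ:{G,T}, L:{G} ∩→ {G}; cost 0
[col 2] KN: children K:{T}, N:{T} ∩→ {T}; cost 0
[col 2] KNR: children KN:{T}, R:{A} ∪→ {A,T}; cost 1
[col 2] KNRY: children KNR:{A,T}, Y:{T} ∩→ {T}; cost 0
[col 2] FKLNQRY: children FLQ:{G}, KNRY:{T} ∪→ {G,T}; cost 1
[col 3] FQ: children F:{T}, Q:{G} ∪→ {G,T}; cost 1
[col 3] FLQ: children FQ:{G,T}, L:{G} ∩→ {G}; cost 0
[col 3] KN: children K:{G}, N:{T} ∪→ {G,T}; cost 1
[col 3] KNR: children KN:{G,T}, R:{T} ∩→ {T}; cost 0
[col 3] KNRY: children KNR:{T}, Y:{A} ∪→ {A,T}; cost 1
[col 3] FKLNQRY: children FLQ:{G}, KNRY:{A,T} ∪→ {A,G,T}; cost 1
[col 4] FQ: children F:{G}, Q:{T} ∪→ {G,T}; cost 1
[col 4] FLQ: children FQ:{G,T}, L:{T} ∩→ {T}; cost 0
[col 4] KN: children K:{T}, N:{C} ∪→ {C,T}; cost 1
[col 4] KNR: children KN:{C,T}, R:{T} ∩→ {T}; cost 0
[col 4] KNRY: children KNR:{T}, Y:{G} ∪→ {G,T}; cost 1
[col 4] FKLNQRY: children FLQ:{T}, KNRY:{G,T} ∩→ {T}; cost 0
[col 5] FQ: children F:{T}, Q:{G} ∪→ {G,T}; cost 1
[col 5] FLQ: children FQ:{G,T}, L:{T} ∩→ {T}; cost 0
[col 5] KN: children K:{G}, N:{A} ∪→ {A,G}; cost 1
[col 5] KNR: children KN:{A,G}, R:{T} ∪→ {A,G,T}; cost 1
[col 5] KNRY: children KNR:{A,G,T}, Y:{T} ∩→ {T}; cost 0
[col 5] FKLNQRY: children FLQ:{T}, KNRY:{T} ∩→ {T}; cost 0
per-site changes: [4, 3, 3, 4, 3, 3]; total = 20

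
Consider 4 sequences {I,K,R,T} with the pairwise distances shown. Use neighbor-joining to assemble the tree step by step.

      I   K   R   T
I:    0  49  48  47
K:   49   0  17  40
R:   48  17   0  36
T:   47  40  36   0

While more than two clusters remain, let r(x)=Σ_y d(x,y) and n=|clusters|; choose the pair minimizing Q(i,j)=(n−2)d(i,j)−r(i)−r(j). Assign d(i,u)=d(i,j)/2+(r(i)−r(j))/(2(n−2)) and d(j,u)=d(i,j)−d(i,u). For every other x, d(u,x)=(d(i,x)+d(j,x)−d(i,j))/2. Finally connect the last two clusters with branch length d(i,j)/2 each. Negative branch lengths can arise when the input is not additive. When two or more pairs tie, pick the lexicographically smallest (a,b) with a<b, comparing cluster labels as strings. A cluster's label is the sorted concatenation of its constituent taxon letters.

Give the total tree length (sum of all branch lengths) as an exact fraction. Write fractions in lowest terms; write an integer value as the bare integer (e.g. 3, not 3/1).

1. join I+T (d=47, Q=-173) ⇒ IT; edges |I|=115/4, |T|=73/4
  updated: d(IT,K)=21, d(IT,R)=37/2
2. join IT+K (d=21, Q=-113/2) ⇒ IKT; edges |IT|=45/4, |K|=39/4
  updated: d(IKT,R)=29/4
3. join IKT+R (d=29/4) ⇒ IKRT; edges |IKT|=29/8, |R|=29/8
final tree: (((I:115/4,T:73/4):45/4,K:39/4):29/8,R:29/8)
total length: 301/4

301/4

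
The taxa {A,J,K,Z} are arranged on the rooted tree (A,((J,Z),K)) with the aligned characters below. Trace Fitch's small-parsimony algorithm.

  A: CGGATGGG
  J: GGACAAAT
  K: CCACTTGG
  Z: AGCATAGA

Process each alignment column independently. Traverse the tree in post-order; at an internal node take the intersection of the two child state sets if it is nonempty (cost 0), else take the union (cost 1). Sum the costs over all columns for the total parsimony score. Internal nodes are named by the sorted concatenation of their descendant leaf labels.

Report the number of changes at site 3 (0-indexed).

2

site 0, node JZ: J={G} ∪ Z={A} → {A,G} (+1)
site 0, node JKZ: JZ={A,G} ∪ K={C} → {A,C,G} (+1)
site 0, node AJKZ: A={C} ∩ JKZ={A,C,G} → {C} (+0)
site 1, node JZ: J={G} ∩ Z={G} → {G} (+0)
site 1, node JKZ: JZ={G} ∪ K={C} → {C,G} (+1)
site 1, node AJKZ: A={G} ∩ JKZ={C,G} → {G} (+0)
site 2, node JZ: J={A} ∪ Z={C} → {A,C} (+1)
site 2, node JKZ: JZ={A,C} ∩ K={A} → {A} (+0)
site 2, node AJKZ: A={G} ∪ JKZ={A} → {A,G} (+1)
site 3, node JZ: J={C} ∪ Z={A} → {A,C} (+1)
site 3, node JKZ: JZ={A,C} ∩ K={C} → {C} (+0)
site 3, node AJKZ: A={A} ∪ JKZ={C} → {A,C} (+1)
site 4, node JZ: J={A} ∪ Z={T} → {A,T} (+1)
site 4, node JKZ: JZ={A,T} ∩ K={T} → {T} (+0)
site 4, node AJKZ: A={T} ∩ JKZ={T} → {T} (+0)
site 5, node JZ: J={A} ∩ Z={A} → {A} (+0)
site 5, node JKZ: JZ={A} ∪ K={T} → {A,T} (+1)
site 5, node AJKZ: A={G} ∪ JKZ={A,T} → {A,G,T} (+1)
site 6, node JZ: J={A} ∪ Z={G} → {A,G} (+1)
site 6, node JKZ: JZ={A,G} ∩ K={G} → {G} (+0)
site 6, node AJKZ: A={G} ∩ JKZ={G} → {G} (+0)
site 7, node JZ: J={T} ∪ Z={A} → {A,T} (+1)
site 7, node JKZ: JZ={A,T} ∪ K={G} → {A,G,T} (+1)
site 7, node AJKZ: A={G} ∩ JKZ={A,G,T} → {G} (+0)
per-site changes: [2, 1, 2, 2, 1, 2, 1, 2]; total = 13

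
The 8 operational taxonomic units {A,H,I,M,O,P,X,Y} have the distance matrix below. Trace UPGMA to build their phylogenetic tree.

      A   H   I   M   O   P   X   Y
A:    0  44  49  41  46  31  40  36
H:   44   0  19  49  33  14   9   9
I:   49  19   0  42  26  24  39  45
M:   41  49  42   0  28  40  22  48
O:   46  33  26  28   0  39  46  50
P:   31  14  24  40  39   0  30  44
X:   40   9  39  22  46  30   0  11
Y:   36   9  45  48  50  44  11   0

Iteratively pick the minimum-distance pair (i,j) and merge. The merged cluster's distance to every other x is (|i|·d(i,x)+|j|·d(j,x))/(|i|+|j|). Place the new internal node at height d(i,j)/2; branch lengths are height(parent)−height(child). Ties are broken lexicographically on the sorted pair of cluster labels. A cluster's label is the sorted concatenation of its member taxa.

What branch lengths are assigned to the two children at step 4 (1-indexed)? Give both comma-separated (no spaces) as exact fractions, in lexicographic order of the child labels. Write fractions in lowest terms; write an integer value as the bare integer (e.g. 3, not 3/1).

14,14

iteration 1: select H,X (d=9); attach at lengths (9/2, 9/2); label the merged cluster HX
  updated: d(A,HX)=42, d(HX,I)=29, d(HX,M)=71/2, d(HX,O)=79/2, d(HX,P)=22, d(HX,Y)=10
iteration 2: select HX,Y (d=10); attach at lengths (1/2, 5); label the merged cluster HXY
  updated: d(A,HXY)=40, d(HXY,I)=103/3, d(HXY,M)=119/3, d(HXY,O)=43, d(HXY,P)=88/3
iteration 3: select I,P (d=24); attach at lengths (12, 12); label the merged cluster IP
  updated: d(A,IP)=40, d(HXY,IP)=191/6, d(IP,M)=41, d(IP,O)=65/2
iteration 4: select M,O (d=28); attach at lengths (14, 14); label the merged cluster MO
  updated: d(A,MO)=87/2, d(HXY,MO)=124/3, d(IP,MO)=147/4
iteration 5: select HXY,IP (d=191/6); attach at lengths (131/12, 47/12); label the merged cluster HIPXY
  updated: d(A,HIPXY)=40, d(HIPXY,MO)=79/2
iteration 6: select HIPXY,MO (d=79/2); attach at lengths (23/6, 23/4); label the merged cluster HIMOPXY
  updated: d(A,HIMOPXY)=41
iteration 7: select A,HIMOPXY (d=41); attach at lengths (41/2, 3/4); label the merged cluster AHIMOPXY
final tree: (A:41/2,((((H:9/2,X:9/2):1/2,Y:5):131/12,(I:12,P:12):47/12):23/6,(M:14,O:14):23/4):3/4)
total length: 673/6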